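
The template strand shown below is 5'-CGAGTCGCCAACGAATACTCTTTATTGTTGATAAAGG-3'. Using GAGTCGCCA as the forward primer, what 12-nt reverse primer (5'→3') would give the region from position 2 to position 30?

5'-CAACAATAAAGA-3'

The product's 3' end on the top strand is position 30.
The reverse primer anneals to the top strand over positions 19–30, i.e. to TCTTTATTGTTG.
Its sequence written 5'→3' is the reverse complement: CAACAATAAAGA.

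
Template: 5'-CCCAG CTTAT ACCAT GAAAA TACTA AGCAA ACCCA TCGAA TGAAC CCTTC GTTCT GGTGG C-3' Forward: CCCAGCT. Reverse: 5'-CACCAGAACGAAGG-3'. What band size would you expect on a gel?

59 bp

The forward primer matches the template at positions 1–7.
Taking the reverse complement of CACCAGAACGAAGG gives CCTTCGTTCTGGTG, found at positions 46–59 on the template; the primer anneals here to the top strand with its 3' end pointing upstream.
Amplicon spans positions 1–59: 59 bp.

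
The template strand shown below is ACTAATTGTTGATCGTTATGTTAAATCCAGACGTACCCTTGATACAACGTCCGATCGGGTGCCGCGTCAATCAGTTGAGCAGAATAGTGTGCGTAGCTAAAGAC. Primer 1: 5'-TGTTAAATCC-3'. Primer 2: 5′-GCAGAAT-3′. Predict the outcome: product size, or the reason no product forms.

No product — both primers anneal to the same strand and extend in the same direction.

Primer 1 (TGTTAAATCC) matches the top strand at positions 19–28 (3' end points downstream).
Primer 2 (GCAGAAT) also matches the top strand directly, at positions 79–85 — its reverse complement ATTCTGC is not present.
Both primers anneal to the bottom strand with 3' ends pointing the same way, so neither can prime synthesis back toward the other.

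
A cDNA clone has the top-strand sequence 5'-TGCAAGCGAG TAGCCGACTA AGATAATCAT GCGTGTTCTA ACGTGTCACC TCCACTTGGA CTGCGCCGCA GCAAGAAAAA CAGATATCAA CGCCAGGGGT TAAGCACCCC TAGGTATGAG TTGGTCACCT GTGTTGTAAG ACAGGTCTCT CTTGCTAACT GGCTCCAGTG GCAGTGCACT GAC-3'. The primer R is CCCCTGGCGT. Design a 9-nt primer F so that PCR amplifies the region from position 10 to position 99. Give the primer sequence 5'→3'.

The reverse primer's reverse complement ACGCCAGGGG matches the template at positions 90–99; the product starts at position 10.
The forward primer is identical to the top strand over positions 10–18: GTAGCCGAC.

5'-GTAGCCGAC-3'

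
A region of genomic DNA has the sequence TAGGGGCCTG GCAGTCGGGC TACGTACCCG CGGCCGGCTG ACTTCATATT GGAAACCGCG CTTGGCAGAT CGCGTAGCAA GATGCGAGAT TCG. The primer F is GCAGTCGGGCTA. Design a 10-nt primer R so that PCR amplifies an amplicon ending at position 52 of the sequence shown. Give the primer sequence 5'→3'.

The forward primer binds at positions 11–22; the product's 3' end on the top strand is position 52.
The reverse primer anneals to the top strand over positions 43–52, i.e. to TTCATATTGG.
Its sequence written 5'→3' is the reverse complement: CCAATATGAA.

5'-CCAATATGAA-3'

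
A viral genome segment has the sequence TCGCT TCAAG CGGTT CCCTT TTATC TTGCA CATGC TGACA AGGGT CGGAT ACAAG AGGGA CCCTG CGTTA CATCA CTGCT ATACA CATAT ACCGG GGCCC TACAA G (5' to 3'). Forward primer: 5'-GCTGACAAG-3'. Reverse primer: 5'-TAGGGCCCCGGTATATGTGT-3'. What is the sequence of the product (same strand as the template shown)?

Forward primer GCTGACAAG is found on the top strand at positions 34–42.
Reverse complement of the reverse primer: ACACATATACCGGGGCCCTA. This occurs on the top strand at positions 83–102.
The product is the template from position 34 through 102 (69 bp).

5'-GCTGACAAGGGTCGGATACAAGAGGGACCCTGCGTTACATCACTGCTATACACATATACCGGGGCCCTA-3'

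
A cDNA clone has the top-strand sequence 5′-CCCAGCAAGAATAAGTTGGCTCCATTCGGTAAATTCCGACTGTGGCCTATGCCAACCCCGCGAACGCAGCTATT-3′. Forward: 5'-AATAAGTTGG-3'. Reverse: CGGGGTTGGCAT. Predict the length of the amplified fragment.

51 bp

The forward primer matches the template at positions 10–19.
The reverse primer's reverse complement is ATGCCAACCCCG, which matches the template at positions 49–60.
Amplicon spans positions 10–60: 51 bp.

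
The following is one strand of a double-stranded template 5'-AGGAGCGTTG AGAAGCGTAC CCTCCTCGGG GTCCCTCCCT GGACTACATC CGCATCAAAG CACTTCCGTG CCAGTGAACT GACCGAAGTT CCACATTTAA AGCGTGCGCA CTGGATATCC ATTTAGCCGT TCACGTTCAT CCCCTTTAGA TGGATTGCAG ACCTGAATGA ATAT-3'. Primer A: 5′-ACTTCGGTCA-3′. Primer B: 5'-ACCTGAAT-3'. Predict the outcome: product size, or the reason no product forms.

No product — the primers' 3' ends point away from each other.

Primer A (ACTTCGGTCA) has reverse complement TGACCGAAGT, which matches the top strand at positions 80–89; primer A anneals to the top strand there with its 3' end pointing upstream toward position 80.
Primer B (ACCTGAAT) matches the top strand directly at positions 161–168; it anneals to the bottom strand with its 3' end pointing downstream toward position 168.
The 3' ends diverge (primer A extends toward position 1, primer B toward position 174), so the primers never converge on a shared product.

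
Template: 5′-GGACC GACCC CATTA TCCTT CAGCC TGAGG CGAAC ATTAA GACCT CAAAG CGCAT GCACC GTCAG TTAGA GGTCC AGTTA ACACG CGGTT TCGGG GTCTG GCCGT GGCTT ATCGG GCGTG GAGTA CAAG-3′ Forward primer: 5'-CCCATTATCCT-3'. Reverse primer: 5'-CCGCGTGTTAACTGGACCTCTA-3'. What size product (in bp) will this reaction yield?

80 bp

Scanning the template, CCCATTATCCT occurs at positions 9–19; this primer anneals to the bottom strand there with its 3' end pointing downstream.
Reverse complement of the reverse primer: TAGAGGTCCAGTTAACACGCGG. This occurs on the top strand at positions 67–88.
The product runs from position 9 to position 88, so its length is 88 − 9 + 1 = 80 bp.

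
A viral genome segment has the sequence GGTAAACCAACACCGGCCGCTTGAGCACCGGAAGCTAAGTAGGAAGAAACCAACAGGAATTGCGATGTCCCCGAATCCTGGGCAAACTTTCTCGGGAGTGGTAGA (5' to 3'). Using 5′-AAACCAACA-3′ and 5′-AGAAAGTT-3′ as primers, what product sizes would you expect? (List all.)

89 bp, 46 bp

The forward primer AAACCAACA matches the top strand at positions 4–12, 47–55.
The reverse primer's reverse complement is AACTTTCT, matching at positions 85–92.
Each forward site pairs with the reverse site to give a product ending at position 92: sizes 89, 46 bp.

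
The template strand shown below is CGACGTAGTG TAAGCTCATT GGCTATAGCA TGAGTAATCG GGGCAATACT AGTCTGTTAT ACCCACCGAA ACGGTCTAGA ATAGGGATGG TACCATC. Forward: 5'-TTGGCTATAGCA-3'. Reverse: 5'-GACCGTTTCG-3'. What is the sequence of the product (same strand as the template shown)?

Scanning the template, TTGGCTATAGCA occurs at positions 19–30; this primer anneals to the bottom strand there with its 3' end pointing downstream.
The reverse primer's reverse complement is CGAAACGGTC, which matches the template at positions 67–76.
The product is the template from position 19 through 76 (58 bp).

5'-TTGGCTATAGCATGAGTAATCGGGGCAATACTAGTCTGTTATACCCACCGAAACGGTC-3'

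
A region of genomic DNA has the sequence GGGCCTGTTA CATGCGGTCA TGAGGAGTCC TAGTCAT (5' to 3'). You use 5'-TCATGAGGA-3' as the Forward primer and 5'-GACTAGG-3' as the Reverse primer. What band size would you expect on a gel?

18 bp

The forward primer matches the template at positions 18–26.
The reverse primer's reverse complement is CCTAGTC, which matches the template at positions 29–35.
Product length = (reverse-primer end) − (forward-primer start) + 1 = 35 − 18 + 1 = 18 bp.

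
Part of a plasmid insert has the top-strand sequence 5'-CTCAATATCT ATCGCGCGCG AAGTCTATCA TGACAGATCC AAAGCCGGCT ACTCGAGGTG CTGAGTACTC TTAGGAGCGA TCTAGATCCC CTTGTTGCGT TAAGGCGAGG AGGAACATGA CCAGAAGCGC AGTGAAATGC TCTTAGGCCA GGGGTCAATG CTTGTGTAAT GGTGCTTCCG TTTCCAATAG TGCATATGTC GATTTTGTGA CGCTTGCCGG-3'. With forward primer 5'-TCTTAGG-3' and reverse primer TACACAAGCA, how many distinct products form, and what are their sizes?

The forward primer TCTTAGG matches the top strand at positions 69–75, 141–147.
The reverse primer's reverse complement is TGCTTGTGTA, matching at positions 159–168.
Each forward site pairs with the reverse site to give a product ending at position 168: sizes 100, 28 bp.

Two products: 100 bp, 28 bp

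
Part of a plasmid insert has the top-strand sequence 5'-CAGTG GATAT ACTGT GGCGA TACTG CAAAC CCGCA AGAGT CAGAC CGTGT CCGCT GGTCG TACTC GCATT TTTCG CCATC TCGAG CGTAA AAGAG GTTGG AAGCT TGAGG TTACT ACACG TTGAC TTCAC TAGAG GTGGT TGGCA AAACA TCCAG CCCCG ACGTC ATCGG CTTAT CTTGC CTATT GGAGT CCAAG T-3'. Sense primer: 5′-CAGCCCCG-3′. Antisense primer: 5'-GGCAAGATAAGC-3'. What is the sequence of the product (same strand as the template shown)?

Forward primer CAGCCCCG is found on the top strand at positions 153–160.
Taking the reverse complement of GGCAAGATAAGC gives GCTTATCTTGCC, found at positions 170–181 on the template; the primer anneals here to the top strand with its 3' end pointing upstream.
The product is the template from position 153 through 181 (29 bp).

5'-CAGCCCCGACGTCATCGGCTTATCTTGCC-3'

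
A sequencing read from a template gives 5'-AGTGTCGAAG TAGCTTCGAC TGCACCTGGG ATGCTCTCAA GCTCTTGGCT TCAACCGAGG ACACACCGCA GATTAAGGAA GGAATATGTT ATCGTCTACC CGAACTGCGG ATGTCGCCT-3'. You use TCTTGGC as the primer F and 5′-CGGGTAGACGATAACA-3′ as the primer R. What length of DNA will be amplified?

Forward primer TCTTGGC is found on the top strand at positions 43–49.
Reverse complement of the reverse primer: TGTTATCGTCTACCCG. This occurs on the top strand at positions 87–102.
The product runs from position 43 to position 102, so its length is 102 − 43 + 1 = 60 bp.

60 bp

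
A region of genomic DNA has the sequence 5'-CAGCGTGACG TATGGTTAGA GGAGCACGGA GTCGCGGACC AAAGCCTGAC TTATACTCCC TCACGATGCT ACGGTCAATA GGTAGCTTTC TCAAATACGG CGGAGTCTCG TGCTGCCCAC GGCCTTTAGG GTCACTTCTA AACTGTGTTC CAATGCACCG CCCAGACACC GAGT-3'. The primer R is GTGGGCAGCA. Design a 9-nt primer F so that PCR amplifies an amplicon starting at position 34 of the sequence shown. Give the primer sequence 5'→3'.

The reverse primer's reverse complement TGCTGCCCAC matches the template at positions 111–120; the product starts at position 34.
The forward primer is identical to the top strand over positions 34–42: GCGGACCAA.

5'-GCGGACCAA-3'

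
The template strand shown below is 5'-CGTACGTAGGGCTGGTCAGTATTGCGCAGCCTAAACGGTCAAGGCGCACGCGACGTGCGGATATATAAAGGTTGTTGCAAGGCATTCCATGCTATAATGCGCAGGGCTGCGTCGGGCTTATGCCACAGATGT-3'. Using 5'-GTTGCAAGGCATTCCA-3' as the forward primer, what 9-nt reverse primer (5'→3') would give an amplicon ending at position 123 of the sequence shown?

The forward primer binds at positions 74–89; the product's 3' end on the top strand is position 123.
The reverse primer anneals to the top strand over positions 115–123, i.e. to GGCTTATGC.
Its sequence written 5'→3' is the reverse complement: GCATAAGCC.

5'-GCATAAGCC-3'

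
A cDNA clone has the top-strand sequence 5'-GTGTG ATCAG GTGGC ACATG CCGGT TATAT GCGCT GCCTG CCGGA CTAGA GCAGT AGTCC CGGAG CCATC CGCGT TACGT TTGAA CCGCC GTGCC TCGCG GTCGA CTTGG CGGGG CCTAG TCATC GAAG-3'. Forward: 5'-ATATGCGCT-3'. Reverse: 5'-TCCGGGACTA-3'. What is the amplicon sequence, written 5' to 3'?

Forward primer ATATGCGCT is found on the top strand at positions 27–35.
Taking the reverse complement of TCCGGGACTA gives TAGTCCCGGA, found at positions 55–64 on the template; the primer anneals here to the top strand with its 3' end pointing upstream.
The product is the template from position 27 through 64 (38 bp).

5'-ATATGCGCTGCCTGCCGGACTAGAGCAGTAGTCCCGGA-3'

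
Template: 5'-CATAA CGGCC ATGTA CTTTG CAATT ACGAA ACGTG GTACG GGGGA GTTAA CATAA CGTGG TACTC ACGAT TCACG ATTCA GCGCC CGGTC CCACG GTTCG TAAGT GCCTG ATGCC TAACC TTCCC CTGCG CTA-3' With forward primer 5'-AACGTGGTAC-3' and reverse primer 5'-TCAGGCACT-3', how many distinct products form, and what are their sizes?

Two products: 82 bp, 58 bp

The forward primer AACGTGGTAC matches the top strand at positions 30–39, 54–63.
The reverse primer's reverse complement is AGTGCCTGA, matching at positions 103–111.
Each forward site pairs with the reverse site to give a product ending at position 111: sizes 82, 58 bp.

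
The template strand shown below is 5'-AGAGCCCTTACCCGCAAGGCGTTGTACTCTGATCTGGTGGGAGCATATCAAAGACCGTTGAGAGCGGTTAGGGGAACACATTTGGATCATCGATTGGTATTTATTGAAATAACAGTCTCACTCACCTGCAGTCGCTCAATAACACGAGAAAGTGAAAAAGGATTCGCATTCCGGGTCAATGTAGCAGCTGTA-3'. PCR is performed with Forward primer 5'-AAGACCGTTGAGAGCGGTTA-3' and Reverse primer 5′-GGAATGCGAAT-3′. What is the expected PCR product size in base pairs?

Scanning the template, AAGACCGTTGAGAGCGGTTA occurs at positions 51–70; this primer anneals to the bottom strand there with its 3' end pointing downstream.
Taking the reverse complement of GGAATGCGAAT gives ATTCGCATTCC, found at positions 162–172 on the template; the primer anneals here to the top strand with its 3' end pointing upstream.
Amplicon spans positions 51–172: 122 bp.

122 bp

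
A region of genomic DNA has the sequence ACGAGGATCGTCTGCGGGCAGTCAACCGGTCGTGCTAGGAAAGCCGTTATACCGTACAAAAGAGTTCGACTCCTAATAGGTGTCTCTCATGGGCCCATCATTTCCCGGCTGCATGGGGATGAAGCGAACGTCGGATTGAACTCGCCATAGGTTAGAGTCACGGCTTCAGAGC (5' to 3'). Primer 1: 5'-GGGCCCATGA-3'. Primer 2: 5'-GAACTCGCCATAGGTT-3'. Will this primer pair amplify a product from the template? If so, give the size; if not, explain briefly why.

Primer 1 (GGGCCCATGA) has reverse complement TCATGGGCCC, which matches the top strand at positions 87–96; primer 1 anneals to the top strand there with its 3' end pointing upstream toward position 87.
Primer 2 (GAACTCGCCATAGGTT) matches the top strand directly at positions 138–153; it anneals to the bottom strand with its 3' end pointing downstream toward position 153.
The 3' ends diverge (primer 1 extends toward position 1, primer 2 toward position 172), so the primers never converge on a shared product.

No product — the primers' 3' ends point away from each other.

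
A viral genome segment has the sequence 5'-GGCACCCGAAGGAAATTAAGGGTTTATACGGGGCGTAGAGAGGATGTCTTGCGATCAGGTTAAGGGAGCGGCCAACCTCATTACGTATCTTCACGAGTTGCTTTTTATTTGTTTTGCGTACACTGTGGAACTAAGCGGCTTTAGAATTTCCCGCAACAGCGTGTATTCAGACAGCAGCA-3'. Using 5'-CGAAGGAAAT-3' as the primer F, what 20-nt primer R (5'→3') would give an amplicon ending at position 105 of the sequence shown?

The forward primer binds at positions 7–16; the product's 3' end on the top strand is position 105.
The reverse primer anneals to the top strand over positions 86–105, i.e. to TATCTTCACGAGTTGCTTTT.
Its sequence written 5'→3' is the reverse complement: AAAAGCAACTCGTGAAGATA.

5'-AAAAGCAACTCGTGAAGATA-3'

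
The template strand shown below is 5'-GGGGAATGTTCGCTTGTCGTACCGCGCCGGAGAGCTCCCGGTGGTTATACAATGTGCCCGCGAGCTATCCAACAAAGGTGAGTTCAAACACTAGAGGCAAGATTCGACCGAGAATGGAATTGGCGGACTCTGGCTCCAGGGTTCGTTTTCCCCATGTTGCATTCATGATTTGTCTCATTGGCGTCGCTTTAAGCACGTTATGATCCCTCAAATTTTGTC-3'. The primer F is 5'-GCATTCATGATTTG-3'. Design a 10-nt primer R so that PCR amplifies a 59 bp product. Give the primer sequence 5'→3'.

The forward primer binds at positions 159–172, so a 59 bp product ends at position 159 + 59 − 1 = 217.
The reverse primer anneals to the top strand over positions 208–217, i.e. to TCAAATTTTG.
Its sequence written 5'→3' is the reverse complement: CAAAATTTGA.

5'-CAAAATTTGA-3'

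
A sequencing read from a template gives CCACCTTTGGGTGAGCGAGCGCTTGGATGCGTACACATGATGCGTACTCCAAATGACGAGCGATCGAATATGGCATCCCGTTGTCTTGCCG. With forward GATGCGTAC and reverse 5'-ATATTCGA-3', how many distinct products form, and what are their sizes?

Two products: 46 bp, 33 bp

The forward primer GATGCGTAC matches the top strand at positions 26–34, 39–47.
The reverse primer's reverse complement is TCGAATAT, matching at positions 64–71.
Each forward site pairs with the reverse site to give a product ending at position 71: sizes 46, 33 bp.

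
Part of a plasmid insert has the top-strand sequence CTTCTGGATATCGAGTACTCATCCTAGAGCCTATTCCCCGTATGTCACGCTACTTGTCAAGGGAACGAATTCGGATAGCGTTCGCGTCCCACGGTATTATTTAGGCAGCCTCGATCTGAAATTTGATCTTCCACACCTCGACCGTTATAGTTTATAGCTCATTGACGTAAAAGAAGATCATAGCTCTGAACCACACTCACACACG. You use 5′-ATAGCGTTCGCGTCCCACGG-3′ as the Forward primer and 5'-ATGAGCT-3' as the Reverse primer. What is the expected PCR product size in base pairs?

The forward primer matches the template at positions 75–94.
The reverse primer's reverse complement is AGCTCAT, which matches the template at positions 156–162.
Amplicon spans positions 75–162: 88 bp.

88 bp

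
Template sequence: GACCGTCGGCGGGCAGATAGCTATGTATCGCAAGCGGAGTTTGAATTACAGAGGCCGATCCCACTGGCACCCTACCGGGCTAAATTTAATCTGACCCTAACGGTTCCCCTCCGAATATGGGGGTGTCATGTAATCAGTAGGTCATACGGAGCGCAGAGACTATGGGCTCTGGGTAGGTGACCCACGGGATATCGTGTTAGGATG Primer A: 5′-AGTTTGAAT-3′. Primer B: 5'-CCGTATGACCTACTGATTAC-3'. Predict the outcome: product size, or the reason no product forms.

Yes — a 112 bp product.

Primer A (AGTTTGAAT) matches the top strand at positions 38–46; it acts as a forward primer.
Primer B's reverse complement is GTAATCAGTAGGTCATACGG, matching the top strand at positions 130–149; it acts as a reverse primer.
The 3' ends face each other across positions 38–149, giving a 112 bp product.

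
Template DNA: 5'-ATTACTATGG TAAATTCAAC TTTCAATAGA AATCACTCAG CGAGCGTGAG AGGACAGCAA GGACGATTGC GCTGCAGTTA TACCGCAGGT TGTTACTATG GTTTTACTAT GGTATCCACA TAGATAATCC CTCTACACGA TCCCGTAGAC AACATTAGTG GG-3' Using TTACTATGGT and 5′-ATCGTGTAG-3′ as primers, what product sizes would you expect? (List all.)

The forward primer TTACTATGGT matches the top strand at positions 2–11, 93–102, 104–113.
The reverse primer's reverse complement is CTACACGAT, matching at positions 133–141.
Each forward site pairs with the reverse site to give a product ending at position 141: sizes 140, 49, 38 bp.

140 bp, 49 bp, 38 bp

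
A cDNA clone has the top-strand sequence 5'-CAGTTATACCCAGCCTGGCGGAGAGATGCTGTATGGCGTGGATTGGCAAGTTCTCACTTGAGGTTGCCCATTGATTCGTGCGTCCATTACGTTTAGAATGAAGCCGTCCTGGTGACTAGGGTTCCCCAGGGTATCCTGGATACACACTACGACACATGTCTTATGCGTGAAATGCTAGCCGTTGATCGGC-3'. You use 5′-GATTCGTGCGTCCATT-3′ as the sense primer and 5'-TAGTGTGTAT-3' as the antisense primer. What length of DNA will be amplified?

Scanning the template, GATTCGTGCGTCCATT occurs at positions 73–88; this primer anneals to the bottom strand there with its 3' end pointing downstream.
The reverse primer's reverse complement is ATACACACTA, which matches the template at positions 140–149.
Product length = (reverse-primer end) − (forward-primer start) + 1 = 149 − 73 + 1 = 77 bp.

77 bp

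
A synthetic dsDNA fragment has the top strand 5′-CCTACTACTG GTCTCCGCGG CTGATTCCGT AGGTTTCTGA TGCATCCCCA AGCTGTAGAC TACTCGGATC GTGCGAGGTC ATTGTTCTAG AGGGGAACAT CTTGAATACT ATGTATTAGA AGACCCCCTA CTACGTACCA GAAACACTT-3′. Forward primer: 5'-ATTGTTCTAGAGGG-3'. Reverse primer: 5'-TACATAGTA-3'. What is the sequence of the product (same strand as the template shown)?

The forward primer matches the template at positions 81–94.
Reverse complement of the reverse primer: TACTATGTA. This occurs on the top strand at positions 107–115.
The product is the template from position 81 through 115 (35 bp).

5'-ATTGTTCTAGAGGGGAACATCTTGAATACTATGTA-3'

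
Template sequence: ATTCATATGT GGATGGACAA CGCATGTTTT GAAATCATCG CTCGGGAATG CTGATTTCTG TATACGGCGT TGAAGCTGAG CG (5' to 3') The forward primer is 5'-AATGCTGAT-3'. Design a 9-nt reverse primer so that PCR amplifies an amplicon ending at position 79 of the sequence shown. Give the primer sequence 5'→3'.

5'-TCAGCTTCA-3'

The forward primer binds at positions 47–55; the product's 3' end on the top strand is position 79.
The reverse primer anneals to the top strand over positions 71–79, i.e. to TGAAGCTGA.
Its sequence written 5'→3' is the reverse complement: TCAGCTTCA.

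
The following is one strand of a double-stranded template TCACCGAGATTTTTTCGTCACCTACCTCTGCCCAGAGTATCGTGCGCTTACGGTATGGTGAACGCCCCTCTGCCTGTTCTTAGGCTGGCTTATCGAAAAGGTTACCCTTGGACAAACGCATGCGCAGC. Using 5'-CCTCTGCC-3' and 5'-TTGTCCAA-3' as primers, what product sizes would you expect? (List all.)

91 bp, 49 bp

The forward primer CCTCTGCC matches the top strand at positions 25–32, 67–74.
The reverse primer's reverse complement is TTGGACAA, matching at positions 108–115.
Each forward site pairs with the reverse site to give a product ending at position 115: sizes 91, 49 bp.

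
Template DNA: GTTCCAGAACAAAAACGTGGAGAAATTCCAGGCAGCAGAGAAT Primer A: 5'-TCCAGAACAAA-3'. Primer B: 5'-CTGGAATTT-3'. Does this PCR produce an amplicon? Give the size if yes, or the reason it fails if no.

Primer A (TCCAGAACAAA) matches the top strand at positions 3–13; it acts as a forward primer.
Primer B's reverse complement is AAATTCCAG, matching the top strand at positions 23–31; it acts as a reverse primer.
The 3' ends face each other across positions 3–31, giving a 29 bp product.

Yes — a 29 bp product.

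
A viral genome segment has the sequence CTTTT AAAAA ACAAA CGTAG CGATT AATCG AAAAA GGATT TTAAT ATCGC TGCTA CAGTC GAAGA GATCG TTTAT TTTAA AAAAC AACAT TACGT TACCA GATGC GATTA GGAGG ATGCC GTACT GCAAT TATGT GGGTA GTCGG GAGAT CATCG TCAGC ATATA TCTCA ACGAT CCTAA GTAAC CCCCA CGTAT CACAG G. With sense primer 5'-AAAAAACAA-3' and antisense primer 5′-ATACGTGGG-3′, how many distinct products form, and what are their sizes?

Two products: 190 bp, 117 bp

The forward primer AAAAAACAA matches the top strand at positions 6–14, 79–87.
The reverse primer's reverse complement is CCCACGTAT, matching at positions 187–195.
Each forward site pairs with the reverse site to give a product ending at position 195: sizes 190, 117 bp.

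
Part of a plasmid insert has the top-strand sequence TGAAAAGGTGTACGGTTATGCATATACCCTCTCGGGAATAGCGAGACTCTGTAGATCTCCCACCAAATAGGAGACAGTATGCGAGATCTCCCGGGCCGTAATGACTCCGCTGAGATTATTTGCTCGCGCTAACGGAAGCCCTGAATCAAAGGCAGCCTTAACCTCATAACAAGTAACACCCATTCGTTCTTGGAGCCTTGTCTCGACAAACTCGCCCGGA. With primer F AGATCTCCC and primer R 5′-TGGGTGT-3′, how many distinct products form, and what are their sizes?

Two products: 130 bp, 99 bp

The forward primer AGATCTCCC matches the top strand at positions 53–61, 84–92.
The reverse primer's reverse complement is ACACCCA, matching at positions 176–182.
Each forward site pairs with the reverse site to give a product ending at position 182: sizes 130, 99 bp.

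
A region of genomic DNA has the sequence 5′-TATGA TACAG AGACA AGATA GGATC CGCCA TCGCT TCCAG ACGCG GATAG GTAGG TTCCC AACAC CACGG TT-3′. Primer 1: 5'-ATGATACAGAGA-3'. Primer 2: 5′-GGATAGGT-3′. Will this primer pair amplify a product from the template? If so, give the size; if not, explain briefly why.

No product — both primers anneal to the same strand and extend in the same direction.

Primer 1 (ATGATACAGAGA) matches the top strand at positions 2–13 (3' end points downstream).
Primer 2 (GGATAGGT) also matches the top strand directly, at positions 45–52 — its reverse complement ACCTATCC is not present.
Both primers anneal to the bottom strand with 3' ends pointing the same way, so neither can prime synthesis back toward the other.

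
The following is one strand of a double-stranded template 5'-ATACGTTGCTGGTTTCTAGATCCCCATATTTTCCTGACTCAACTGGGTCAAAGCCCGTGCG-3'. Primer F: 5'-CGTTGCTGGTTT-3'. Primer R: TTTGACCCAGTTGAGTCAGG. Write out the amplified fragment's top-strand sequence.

The forward primer matches the template at positions 4–15.
Reverse complement of the reverse primer: CCTGACTCAACTGGGTCAAA. This occurs on the top strand at positions 33–52.
The product is the template from position 4 through 52 (49 bp).

5'-CGTTGCTGGTTTCTAGATCCCCATATTTTCCTGACTCAACTGGGTCAAA-3'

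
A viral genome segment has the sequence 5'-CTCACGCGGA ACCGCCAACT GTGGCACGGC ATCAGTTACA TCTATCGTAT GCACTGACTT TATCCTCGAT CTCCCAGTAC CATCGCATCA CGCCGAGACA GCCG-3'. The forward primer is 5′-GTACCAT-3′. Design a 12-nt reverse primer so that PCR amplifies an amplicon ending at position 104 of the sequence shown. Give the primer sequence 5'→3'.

5'-CGGCTGTCTCGG-3'

The forward primer binds at positions 77–83; the product's 3' end on the top strand is position 104.
The reverse primer anneals to the top strand over positions 93–104, i.e. to CCGAGACAGCCG.
Its sequence written 5'→3' is the reverse complement: CGGCTGTCTCGG.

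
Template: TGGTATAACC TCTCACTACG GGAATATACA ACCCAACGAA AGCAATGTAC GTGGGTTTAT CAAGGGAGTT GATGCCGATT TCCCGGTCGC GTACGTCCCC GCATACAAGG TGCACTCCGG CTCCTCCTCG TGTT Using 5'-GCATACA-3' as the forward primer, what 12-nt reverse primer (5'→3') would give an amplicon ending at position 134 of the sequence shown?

The forward primer binds at positions 101–107; the product's 3' end on the top strand is position 134.
The reverse primer anneals to the top strand over positions 123–134, i.e. to CCTCCTCGTGTT.
Its sequence written 5'→3' is the reverse complement: AACACGAGGAGG.

5'-AACACGAGGAGG-3'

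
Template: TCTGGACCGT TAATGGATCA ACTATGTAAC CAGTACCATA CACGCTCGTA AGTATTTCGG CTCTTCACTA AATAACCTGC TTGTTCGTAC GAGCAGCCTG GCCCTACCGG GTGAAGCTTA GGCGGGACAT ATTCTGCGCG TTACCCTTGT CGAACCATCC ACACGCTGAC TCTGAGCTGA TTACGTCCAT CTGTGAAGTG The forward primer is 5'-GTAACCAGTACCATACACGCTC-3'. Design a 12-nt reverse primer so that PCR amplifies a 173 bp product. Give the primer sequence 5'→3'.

5'-CTTCACAGATGG-3'

The forward primer binds at positions 26–47, so a 173 bp product ends at position 26 + 173 − 1 = 198.
The reverse primer anneals to the top strand over positions 187–198, i.e. to CCATCTGTGAAG.
Its sequence written 5'→3' is the reverse complement: CTTCACAGATGG.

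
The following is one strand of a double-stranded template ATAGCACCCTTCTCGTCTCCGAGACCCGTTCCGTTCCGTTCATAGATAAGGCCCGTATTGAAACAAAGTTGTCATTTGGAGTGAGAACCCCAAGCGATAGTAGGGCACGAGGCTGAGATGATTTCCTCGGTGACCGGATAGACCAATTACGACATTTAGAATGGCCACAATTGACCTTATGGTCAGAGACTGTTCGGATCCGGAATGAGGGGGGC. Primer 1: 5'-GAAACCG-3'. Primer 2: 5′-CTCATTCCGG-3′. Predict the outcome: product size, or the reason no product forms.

Primer 1 (GAAACCG) does not match the top strand, and its reverse complement CGGTTTC does not match either.
With no annealing site for primer 1, no amplification occurs.

No product — primer 1 has no binding site in the template.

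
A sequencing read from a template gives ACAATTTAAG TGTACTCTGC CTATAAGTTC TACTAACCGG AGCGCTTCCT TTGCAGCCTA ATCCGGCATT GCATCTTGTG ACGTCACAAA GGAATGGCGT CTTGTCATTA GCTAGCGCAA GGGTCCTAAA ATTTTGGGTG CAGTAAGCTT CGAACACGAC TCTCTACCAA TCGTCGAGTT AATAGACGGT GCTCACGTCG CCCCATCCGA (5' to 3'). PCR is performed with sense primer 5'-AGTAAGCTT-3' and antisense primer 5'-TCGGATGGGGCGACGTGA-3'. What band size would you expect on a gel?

Forward primer AGTAAGCTT is found on the top strand at positions 142–150.
Taking the reverse complement of TCGGATGGGGCGACGTGA gives TCACGTCGCCCCATCCGA, found at positions 193–210 on the template; the primer anneals here to the top strand with its 3' end pointing upstream.
The product runs from position 142 to position 210, so its length is 210 − 142 + 1 = 69 bp.

69 bp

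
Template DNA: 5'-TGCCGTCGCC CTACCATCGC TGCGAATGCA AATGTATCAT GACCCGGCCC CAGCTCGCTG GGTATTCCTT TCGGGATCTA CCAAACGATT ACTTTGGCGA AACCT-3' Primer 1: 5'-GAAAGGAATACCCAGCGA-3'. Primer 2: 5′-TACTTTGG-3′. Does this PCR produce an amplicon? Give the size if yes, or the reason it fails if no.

Primer 1 (GAAAGGAATACCCAGCGA) has reverse complement TCGCTGGGTATTCCTTTC, which matches the top strand at positions 55–72; primer 1 anneals to the top strand there with its 3' end pointing upstream toward position 55.
Primer 2 (TACTTTGG) matches the top strand directly at positions 90–97; it anneals to the bottom strand with its 3' end pointing downstream toward position 97.
The 3' ends diverge (primer 1 extends toward position 1, primer 2 toward position 105), so the primers never converge on a shared product.

No product — the primers' 3' ends point away from each other.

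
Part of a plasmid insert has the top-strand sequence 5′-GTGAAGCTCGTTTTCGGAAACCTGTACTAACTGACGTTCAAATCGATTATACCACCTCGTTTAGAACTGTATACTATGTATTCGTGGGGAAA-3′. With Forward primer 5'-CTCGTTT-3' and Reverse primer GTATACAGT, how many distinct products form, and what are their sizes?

Two products: 68 bp, 19 bp

The forward primer CTCGTTT matches the top strand at positions 7–13, 56–62.
The reverse primer's reverse complement is ACTGTATAC, matching at positions 66–74.
Each forward site pairs with the reverse site to give a product ending at position 74: sizes 68, 19 bp.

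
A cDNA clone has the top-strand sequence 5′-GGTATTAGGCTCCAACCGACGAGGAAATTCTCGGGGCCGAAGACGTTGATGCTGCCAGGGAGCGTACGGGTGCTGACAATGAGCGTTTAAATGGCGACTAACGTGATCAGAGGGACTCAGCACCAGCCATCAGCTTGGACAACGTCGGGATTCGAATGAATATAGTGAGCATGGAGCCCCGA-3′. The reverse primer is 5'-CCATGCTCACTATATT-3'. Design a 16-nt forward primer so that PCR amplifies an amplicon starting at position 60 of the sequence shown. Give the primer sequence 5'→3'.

The reverse primer's reverse complement AATATAGTGAGCATGG matches the template at positions 159–174; the product starts at position 60.
The forward primer is identical to the top strand over positions 60–75: GAGCGTACGGGTGCTG.

5'-GAGCGTACGGGTGCTG-3'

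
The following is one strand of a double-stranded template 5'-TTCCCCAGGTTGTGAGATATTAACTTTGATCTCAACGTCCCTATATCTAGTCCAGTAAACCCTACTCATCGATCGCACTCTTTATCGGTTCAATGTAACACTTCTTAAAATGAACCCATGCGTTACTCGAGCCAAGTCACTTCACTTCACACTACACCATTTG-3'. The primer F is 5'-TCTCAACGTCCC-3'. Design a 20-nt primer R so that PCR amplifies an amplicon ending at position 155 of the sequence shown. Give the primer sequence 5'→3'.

5'-GTAGTGTGAAGTGAAGTGAC-3'

The forward primer binds at positions 30–41; the product's 3' end on the top strand is position 155.
The reverse primer anneals to the top strand over positions 136–155, i.e. to GTCACTTCACTTCACACTAC.
Its sequence written 5'→3' is the reverse complement: GTAGTGTGAAGTGAAGTGAC.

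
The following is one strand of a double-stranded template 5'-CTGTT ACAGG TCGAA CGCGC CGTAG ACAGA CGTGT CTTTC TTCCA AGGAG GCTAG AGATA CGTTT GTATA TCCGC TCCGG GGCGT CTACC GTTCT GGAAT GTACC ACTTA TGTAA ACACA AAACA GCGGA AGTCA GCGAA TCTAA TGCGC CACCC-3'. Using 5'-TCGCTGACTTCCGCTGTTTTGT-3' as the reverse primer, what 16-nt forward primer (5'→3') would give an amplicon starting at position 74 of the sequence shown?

The reverse primer's reverse complement ACAAAACAGCGGAAGTCAGCGA matches the template at positions 118–139; the product starts at position 74.
The forward primer is identical to the top strand over positions 74–89: GCTCCGGGGCGTCTAC.

5'-GCTCCGGGGCGTCTAC-3'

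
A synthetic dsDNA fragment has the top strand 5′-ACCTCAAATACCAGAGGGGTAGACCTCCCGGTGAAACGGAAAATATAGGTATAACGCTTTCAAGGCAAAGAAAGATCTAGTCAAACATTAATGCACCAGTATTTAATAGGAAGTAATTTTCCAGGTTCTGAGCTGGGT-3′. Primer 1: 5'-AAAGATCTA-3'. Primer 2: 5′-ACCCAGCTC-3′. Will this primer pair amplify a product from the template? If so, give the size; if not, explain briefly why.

Primer 1 (AAAGATCTA) matches the top strand at positions 71–79; it acts as a forward primer.
Primer 2's reverse complement is GAGCTGGGT, matching the top strand at positions 130–138; it acts as a reverse primer.
The 3' ends face each other across positions 71–138, giving a 68 bp product.

Yes — a 68 bp product.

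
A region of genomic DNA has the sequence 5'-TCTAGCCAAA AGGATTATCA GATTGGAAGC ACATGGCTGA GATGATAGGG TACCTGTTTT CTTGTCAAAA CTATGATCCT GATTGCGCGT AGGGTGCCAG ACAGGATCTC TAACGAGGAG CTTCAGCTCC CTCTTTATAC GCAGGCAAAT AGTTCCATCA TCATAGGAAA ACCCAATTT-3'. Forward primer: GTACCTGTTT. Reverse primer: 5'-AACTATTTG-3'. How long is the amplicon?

105 bp

The forward primer matches the template at positions 50–59.
Reverse complement of the reverse primer: CAAATAGTT. This occurs on the top strand at positions 146–154.
The product runs from position 50 to position 154, so its length is 154 − 50 + 1 = 105 bp.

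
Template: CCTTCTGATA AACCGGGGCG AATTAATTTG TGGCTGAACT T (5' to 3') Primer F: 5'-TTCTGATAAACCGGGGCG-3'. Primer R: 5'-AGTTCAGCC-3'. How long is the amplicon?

38 bp

The forward primer matches the template at positions 3–20.
Reverse complement of the reverse primer: GGCTGAACT. This occurs on the top strand at positions 32–40.
Product length = (reverse-primer end) − (forward-primer start) + 1 = 40 − 3 + 1 = 38 bp.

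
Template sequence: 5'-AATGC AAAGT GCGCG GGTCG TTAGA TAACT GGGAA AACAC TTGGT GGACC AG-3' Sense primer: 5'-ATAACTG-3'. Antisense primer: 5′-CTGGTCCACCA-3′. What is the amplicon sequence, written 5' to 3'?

Scanning the template, ATAACTG occurs at positions 25–31; this primer anneals to the bottom strand there with its 3' end pointing downstream.
Reverse complement of the reverse primer: TGGTGGACCAG. This occurs on the top strand at positions 42–52.
The product is the template from position 25 through 52 (28 bp).

5'-ATAACTGGGAAAACACTTGGTGGACCAG-3'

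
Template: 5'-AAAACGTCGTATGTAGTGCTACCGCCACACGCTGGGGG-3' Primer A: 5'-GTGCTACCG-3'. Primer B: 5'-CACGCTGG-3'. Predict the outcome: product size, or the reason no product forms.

Primer A (GTGCTACCG) matches the top strand at positions 16–24 (3' end points downstream).
Primer B (CACGCTGG) also matches the top strand directly, at positions 28–35 — its reverse complement CCAGCGTG is not present.
Both primers anneal to the bottom strand with 3' ends pointing the same way, so neither can prime synthesis back toward the other.

No product — both primers anneal to the same strand and extend in the same direction.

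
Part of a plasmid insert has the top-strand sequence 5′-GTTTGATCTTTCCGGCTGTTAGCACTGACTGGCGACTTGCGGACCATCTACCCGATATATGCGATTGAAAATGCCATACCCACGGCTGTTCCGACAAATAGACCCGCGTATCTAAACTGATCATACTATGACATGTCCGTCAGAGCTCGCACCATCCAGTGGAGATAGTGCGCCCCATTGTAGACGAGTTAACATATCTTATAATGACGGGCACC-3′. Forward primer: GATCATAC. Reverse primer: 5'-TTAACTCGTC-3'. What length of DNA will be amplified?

Forward primer GATCATAC is found on the top strand at positions 119–126.
Reverse complement of the reverse primer: GACGAGTTAA. This occurs on the top strand at positions 183–192.
Amplicon spans positions 119–192: 74 bp.

74 bp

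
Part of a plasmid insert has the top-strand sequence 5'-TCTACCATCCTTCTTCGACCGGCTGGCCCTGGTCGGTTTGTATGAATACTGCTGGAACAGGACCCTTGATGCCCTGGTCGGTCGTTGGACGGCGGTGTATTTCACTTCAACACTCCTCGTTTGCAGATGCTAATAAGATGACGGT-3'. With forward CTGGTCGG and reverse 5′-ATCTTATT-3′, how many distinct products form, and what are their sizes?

The forward primer CTGGTCGG matches the top strand at positions 29–36, 74–81.
The reverse primer's reverse complement is AATAAGAT, matching at positions 132–139.
Each forward site pairs with the reverse site to give a product ending at position 139: sizes 111, 66 bp.

Two products: 111 bp, 66 bp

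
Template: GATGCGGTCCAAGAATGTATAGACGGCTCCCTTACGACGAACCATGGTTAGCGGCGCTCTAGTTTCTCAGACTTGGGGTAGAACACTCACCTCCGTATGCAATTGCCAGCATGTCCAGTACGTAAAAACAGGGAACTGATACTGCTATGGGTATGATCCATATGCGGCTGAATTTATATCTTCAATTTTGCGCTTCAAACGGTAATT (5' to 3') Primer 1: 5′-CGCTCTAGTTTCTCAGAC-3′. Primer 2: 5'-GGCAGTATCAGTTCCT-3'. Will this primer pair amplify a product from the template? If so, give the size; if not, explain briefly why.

No product — primer 2 has no binding site in the template.

Primer 2 (GGCAGTATCAGTTCCT) does not match the top strand, and its reverse complement AGGAACTGATACTGCC does not match either.
With no annealing site for primer 2, no amplification occurs.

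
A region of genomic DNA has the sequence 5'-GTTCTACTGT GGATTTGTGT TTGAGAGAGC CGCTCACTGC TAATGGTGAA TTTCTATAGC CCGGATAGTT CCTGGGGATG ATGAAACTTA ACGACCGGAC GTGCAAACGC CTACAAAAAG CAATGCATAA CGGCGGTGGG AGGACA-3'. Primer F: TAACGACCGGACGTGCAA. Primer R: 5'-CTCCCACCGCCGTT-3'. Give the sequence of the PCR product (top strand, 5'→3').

5'-TAACGACCGGACGTGCAAACGCCTACAAAAAGCAATGCATAACGGCGGTGGGAG-3'

The forward primer matches the template at positions 89–106.
The reverse primer's reverse complement is AACGGCGGTGGGAG, which matches the template at positions 129–142.
The product is the template from position 89 through 142 (54 bp).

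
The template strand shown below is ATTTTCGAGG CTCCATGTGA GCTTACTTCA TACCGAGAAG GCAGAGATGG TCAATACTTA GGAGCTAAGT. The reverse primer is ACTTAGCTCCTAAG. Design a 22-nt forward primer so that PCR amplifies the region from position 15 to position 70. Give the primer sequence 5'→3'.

The reverse primer's reverse complement CTTAGGAGCTAAGT matches the template at positions 57–70; the product starts at position 15.
The forward primer is identical to the top strand over positions 15–36: ATGTGAGCTTACTTCATACCGA.

5'-ATGTGAGCTTACTTCATACCGA-3'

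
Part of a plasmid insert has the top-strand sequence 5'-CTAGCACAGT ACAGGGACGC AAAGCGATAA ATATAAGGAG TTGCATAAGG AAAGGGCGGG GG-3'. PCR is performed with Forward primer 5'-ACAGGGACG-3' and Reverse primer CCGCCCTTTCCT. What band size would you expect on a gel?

49 bp

The forward primer matches the template at positions 11–19.
Reverse complement of the reverse primer: AGGAAAGGGCGG. This occurs on the top strand at positions 48–59.
Amplicon spans positions 11–59: 49 bp.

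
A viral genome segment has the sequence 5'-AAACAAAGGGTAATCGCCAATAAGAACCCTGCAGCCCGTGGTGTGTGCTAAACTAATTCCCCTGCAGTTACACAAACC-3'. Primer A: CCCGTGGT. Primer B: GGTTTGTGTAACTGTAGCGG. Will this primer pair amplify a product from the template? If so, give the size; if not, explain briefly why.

No product — primer B has no binding site in the template.

Primer B (GGTTTGTGTAACTGTAGCGG) does not match the top strand, and its reverse complement CCGCTACAGTTACACAAACC does not match either.
With no annealing site for primer B, no amplification occurs.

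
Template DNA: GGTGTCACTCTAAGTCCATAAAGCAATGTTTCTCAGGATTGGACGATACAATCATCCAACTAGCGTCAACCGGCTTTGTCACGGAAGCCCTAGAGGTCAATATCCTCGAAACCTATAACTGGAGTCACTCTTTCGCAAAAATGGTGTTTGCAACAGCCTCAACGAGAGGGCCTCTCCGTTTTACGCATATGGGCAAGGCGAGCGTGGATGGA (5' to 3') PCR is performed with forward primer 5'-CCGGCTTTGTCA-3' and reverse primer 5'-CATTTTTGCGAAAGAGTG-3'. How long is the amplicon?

The forward primer matches the template at positions 70–81.
The reverse primer's reverse complement is CACTCTTTCGCAAAAATG, which matches the template at positions 126–143.
Amplicon spans positions 70–143: 74 bp.

74 bp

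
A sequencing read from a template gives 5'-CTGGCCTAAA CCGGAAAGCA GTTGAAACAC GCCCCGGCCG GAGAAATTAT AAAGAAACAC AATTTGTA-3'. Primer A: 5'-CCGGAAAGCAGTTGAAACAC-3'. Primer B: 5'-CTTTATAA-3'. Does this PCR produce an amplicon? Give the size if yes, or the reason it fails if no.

Primer A (CCGGAAAGCAGTTGAAACAC) matches the top strand at positions 11–30; it acts as a forward primer.
Primer B's reverse complement is TTATAAAG, matching the top strand at positions 47–54; it acts as a reverse primer.
The 3' ends face each other across positions 11–54, giving a 44 bp product.

Yes — a 44 bp product.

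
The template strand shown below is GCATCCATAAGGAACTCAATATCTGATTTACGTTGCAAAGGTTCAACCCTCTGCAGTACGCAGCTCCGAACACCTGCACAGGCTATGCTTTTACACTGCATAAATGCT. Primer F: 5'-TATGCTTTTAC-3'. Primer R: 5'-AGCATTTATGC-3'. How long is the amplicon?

25 bp

The forward primer matches the template at positions 84–94.
Taking the reverse complement of AGCATTTATGC gives GCATAAATGCT, found at positions 98–108 on the template; the primer anneals here to the top strand with its 3' end pointing upstream.
Product length = (reverse-primer end) − (forward-primer start) + 1 = 108 − 84 + 1 = 25 bp.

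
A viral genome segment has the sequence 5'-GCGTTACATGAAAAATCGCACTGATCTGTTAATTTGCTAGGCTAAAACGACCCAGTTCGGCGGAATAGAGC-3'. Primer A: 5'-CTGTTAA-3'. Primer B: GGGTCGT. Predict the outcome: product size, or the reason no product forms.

Yes — a 28 bp product.

Primer A (CTGTTAA) matches the top strand at positions 26–32; it acts as a forward primer.
Primer B's reverse complement is ACGACCC, matching the top strand at positions 47–53; it acts as a reverse primer.
The 3' ends face each other across positions 26–53, giving a 28 bp product.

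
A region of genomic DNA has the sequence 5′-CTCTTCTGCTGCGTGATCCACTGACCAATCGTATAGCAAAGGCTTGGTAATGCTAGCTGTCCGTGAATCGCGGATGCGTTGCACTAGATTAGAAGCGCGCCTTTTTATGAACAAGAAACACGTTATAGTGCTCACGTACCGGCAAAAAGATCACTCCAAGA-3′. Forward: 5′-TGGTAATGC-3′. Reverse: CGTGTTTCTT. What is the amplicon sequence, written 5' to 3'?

The forward primer matches the template at positions 45–53.
Reverse complement of the reverse primer: AAGAAACACG. This occurs on the top strand at positions 113–122.
The product is the template from position 45 through 122 (78 bp).

5'-TGGTAATGCTAGCTGTCCGTGAATCGCGGATGCGTTGCACTAGATTAGAAGCGCGCCTTTTTATGAACAAGAAACACG-3'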